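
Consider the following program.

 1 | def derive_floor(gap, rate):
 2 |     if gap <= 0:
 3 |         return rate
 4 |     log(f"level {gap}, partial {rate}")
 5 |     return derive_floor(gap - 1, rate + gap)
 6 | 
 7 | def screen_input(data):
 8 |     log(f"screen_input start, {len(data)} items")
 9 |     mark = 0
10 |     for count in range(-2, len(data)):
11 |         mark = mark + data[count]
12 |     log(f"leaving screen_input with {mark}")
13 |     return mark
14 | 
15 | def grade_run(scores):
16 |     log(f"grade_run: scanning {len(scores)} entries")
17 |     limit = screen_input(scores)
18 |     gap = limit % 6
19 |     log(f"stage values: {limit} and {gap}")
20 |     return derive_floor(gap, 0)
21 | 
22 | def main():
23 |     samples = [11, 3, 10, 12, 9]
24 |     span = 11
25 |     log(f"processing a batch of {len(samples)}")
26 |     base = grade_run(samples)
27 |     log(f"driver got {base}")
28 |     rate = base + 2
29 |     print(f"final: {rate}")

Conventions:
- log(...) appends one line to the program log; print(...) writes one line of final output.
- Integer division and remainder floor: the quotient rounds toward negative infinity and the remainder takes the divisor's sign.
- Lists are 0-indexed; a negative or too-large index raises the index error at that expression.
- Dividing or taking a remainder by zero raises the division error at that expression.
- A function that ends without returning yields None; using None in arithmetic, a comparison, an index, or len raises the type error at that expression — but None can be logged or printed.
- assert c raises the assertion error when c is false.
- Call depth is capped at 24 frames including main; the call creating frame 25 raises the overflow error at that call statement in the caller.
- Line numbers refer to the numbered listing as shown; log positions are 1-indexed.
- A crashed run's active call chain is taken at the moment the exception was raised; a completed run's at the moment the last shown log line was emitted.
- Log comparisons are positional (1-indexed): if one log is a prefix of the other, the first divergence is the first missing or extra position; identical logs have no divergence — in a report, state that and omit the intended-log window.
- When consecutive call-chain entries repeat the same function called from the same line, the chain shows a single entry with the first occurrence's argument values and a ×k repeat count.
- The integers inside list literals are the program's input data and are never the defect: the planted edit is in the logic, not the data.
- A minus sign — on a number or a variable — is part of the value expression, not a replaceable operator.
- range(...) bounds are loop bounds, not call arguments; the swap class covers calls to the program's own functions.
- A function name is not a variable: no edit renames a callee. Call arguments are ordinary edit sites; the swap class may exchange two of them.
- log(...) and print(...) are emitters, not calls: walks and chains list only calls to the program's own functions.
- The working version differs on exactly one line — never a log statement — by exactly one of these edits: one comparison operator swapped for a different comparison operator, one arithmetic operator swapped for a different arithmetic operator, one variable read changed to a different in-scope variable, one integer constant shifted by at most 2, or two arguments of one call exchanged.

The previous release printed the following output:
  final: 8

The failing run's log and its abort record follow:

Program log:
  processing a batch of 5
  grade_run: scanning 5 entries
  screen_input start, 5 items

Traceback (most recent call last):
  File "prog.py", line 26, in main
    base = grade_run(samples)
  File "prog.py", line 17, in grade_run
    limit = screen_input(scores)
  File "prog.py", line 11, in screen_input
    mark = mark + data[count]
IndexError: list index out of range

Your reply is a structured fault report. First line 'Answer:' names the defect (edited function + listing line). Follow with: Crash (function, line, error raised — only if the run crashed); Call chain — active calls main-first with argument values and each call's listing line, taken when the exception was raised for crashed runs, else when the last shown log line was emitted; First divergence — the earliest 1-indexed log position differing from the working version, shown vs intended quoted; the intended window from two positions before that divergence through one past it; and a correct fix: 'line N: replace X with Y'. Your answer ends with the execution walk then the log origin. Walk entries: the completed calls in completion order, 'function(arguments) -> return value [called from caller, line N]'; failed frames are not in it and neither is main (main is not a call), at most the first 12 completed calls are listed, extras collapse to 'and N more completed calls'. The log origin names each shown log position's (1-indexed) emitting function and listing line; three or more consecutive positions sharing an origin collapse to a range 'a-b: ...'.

Answer: the defect is in screen_input at line 10.
Key fact: The log ends early — 3 lines, where the working version next logs 'leaving screen_input with 45'.
Crash: screen_input, line 11, IndexError.
Call chain: main -> grade_run([11, 3, 10, 12, 9]) (called at line 26) -> screen_input([11, 3, 10, 12, 9]) (called at line 17).
First divergence: position 4; the shown log stops at 3 lines while the working version next logs 'leaving screen_input with 45'.
Intended log window:
  2: grade_run: scanning 5 entries
  3: screen_input start, 5 items
  4: leaving screen_input with 45
  5: stage values: 45 and 3
Execution walk:
  (no call completed)
Origin of each log line:
  1: emitted by main (line 25)
  2: emitted by grade_run (line 16)
  3: emitted by screen_input (line 8)
A correct fix: line 10: replace `-2` with `0`.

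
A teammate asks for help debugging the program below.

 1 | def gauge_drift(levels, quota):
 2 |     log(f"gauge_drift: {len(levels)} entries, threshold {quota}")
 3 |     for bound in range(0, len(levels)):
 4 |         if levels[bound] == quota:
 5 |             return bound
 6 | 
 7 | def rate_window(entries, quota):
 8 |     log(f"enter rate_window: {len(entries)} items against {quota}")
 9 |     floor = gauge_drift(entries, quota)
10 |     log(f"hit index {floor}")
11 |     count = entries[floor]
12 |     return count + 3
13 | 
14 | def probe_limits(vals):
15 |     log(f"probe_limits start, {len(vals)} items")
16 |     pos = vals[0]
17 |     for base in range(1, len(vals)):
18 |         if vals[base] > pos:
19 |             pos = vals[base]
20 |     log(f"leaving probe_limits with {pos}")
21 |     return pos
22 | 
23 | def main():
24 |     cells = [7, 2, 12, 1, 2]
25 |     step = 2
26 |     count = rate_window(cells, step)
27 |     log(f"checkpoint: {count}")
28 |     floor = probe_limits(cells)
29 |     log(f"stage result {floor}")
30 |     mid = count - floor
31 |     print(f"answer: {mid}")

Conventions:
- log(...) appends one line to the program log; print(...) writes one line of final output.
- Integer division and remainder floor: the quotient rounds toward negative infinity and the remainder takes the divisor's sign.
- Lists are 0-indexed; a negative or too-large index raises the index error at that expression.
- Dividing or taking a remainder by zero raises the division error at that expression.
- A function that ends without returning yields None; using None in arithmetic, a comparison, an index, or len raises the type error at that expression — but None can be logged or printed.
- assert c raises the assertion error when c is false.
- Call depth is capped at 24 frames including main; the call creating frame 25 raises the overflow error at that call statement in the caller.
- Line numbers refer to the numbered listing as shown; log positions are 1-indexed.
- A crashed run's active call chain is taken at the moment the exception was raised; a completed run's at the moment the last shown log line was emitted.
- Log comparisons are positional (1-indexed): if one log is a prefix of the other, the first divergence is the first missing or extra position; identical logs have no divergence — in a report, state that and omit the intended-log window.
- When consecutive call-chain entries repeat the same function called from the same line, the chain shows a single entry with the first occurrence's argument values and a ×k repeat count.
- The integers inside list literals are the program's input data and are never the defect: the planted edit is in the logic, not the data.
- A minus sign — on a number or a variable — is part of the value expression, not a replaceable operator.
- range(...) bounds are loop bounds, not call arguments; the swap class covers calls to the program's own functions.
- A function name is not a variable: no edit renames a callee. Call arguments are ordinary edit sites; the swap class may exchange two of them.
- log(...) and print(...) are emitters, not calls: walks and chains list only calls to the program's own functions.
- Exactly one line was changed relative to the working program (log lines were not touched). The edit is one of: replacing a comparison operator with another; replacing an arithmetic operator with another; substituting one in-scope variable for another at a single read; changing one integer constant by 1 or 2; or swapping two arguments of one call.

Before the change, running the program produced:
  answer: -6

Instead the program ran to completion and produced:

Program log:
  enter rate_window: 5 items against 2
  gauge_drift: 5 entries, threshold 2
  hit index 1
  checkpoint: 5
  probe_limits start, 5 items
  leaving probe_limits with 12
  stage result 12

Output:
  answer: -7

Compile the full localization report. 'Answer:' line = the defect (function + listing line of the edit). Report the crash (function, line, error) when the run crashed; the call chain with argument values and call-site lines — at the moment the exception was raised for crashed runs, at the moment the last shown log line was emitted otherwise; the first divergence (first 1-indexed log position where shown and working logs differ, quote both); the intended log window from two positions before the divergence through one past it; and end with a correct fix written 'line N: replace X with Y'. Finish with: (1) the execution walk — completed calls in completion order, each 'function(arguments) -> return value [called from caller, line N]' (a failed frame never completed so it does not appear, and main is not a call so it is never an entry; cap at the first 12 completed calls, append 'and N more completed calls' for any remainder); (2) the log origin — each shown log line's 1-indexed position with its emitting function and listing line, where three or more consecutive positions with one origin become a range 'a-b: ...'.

Answer: the defect is in rate_window at line 12.
Key observation: The log first diverges at position 4: the faulty run prints 'checkpoint: 5' where the working version prints 'checkpoint: 6'.
Call chain: main.
First divergence: position 4; shown 'checkpoint: 5' vs intended 'checkpoint: 6'.
Intended log window:
  2: gauge_drift: 5 entries, threshold 2
  3: hit index 1
  4: checkpoint: 6
  5: probe_limits start, 5 items
Execution walk:
  gauge_drift([7, 2, 12, 1, 2], 2) -> 1  [called from rate_window, line 9]
  rate_window([7, 2, 12, 1, 2], 2) -> 5  [called from main, line 26]
  probe_limits([7, 2, 12, 1, 2]) -> 12  [called from main, line 28]
Origin of each log line:
  1: from rate_window, line 8
  2: from gauge_drift, line 2
  3: from rate_window, line 10
  4: from main, line 27
  5: from probe_limits, line 15
  6: from probe_limits, line 20
  7: from main, line 29
A correct fix: line 12: replace `+` with `*`.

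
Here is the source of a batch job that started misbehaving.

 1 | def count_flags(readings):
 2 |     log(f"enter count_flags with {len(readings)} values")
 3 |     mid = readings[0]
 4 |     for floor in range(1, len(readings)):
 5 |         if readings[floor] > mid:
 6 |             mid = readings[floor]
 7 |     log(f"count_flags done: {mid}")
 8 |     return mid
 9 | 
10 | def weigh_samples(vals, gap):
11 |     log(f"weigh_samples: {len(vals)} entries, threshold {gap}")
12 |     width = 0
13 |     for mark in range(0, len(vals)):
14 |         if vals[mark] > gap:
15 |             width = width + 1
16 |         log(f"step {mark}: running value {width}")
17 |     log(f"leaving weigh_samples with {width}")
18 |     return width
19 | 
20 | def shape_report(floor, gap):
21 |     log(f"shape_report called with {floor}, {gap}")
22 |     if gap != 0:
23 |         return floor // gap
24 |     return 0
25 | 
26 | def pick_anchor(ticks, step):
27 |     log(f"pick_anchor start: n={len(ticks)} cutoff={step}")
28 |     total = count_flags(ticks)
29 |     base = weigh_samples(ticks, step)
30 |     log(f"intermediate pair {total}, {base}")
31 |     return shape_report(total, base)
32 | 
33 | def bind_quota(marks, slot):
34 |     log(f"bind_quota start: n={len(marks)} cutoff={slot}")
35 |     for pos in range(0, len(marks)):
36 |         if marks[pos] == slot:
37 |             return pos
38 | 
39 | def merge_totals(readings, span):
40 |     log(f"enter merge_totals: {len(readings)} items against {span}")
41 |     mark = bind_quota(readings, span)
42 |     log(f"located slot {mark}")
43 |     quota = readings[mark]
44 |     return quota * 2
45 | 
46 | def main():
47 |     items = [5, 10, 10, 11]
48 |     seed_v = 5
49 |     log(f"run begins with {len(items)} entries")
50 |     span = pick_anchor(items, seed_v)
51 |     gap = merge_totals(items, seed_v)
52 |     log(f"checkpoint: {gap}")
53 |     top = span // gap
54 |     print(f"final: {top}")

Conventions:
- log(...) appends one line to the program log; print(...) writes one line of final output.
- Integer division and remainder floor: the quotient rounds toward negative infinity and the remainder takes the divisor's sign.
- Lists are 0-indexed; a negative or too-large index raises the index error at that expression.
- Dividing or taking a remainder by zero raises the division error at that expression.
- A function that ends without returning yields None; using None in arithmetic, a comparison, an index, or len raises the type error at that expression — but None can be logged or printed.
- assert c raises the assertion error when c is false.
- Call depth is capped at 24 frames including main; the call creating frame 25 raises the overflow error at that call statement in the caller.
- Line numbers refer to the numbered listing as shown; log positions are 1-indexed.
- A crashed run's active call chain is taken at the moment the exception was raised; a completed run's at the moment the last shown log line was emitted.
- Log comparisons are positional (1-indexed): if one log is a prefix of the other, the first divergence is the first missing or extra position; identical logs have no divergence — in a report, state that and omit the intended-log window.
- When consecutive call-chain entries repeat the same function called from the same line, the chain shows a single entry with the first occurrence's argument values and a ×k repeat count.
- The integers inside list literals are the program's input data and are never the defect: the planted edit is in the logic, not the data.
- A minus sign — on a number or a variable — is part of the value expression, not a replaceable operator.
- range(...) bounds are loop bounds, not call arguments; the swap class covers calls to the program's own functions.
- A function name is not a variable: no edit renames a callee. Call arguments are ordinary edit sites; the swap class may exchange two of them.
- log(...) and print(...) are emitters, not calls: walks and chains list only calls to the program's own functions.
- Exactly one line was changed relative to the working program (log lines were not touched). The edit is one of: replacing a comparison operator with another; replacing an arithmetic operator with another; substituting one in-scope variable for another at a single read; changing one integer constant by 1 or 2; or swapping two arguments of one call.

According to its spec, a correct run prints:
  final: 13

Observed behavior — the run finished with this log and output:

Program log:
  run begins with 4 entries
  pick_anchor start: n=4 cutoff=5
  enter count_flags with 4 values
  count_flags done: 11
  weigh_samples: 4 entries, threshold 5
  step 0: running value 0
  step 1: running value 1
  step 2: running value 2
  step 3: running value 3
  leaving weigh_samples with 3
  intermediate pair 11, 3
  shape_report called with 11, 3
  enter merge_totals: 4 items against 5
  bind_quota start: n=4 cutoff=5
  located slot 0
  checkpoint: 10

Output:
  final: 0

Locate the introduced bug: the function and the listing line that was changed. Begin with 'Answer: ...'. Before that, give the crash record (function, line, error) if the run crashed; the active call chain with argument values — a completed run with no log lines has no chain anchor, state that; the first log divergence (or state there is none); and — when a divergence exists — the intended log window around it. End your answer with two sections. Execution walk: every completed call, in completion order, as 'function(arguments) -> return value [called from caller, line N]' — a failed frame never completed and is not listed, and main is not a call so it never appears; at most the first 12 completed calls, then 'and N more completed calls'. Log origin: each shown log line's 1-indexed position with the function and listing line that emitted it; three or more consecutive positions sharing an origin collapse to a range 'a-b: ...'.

Answer: the defect is in main at line 53.
Key fact: Log streams are identical — the defect surfaces only in the printed output.
Call chain: main.
First divergence: none (the log streams are identical).
Execution walk:
  count_flags([5, 10, 10, 11]) -> 11  [called from pick_anchor, line 28]
  weigh_samples([5, 10, 10, 11], 5) -> 3  [called from pick_anchor, line 29]
  shape_report(11, 3) -> 3  [called from pick_anchor, line 31]
  pick_anchor([5, 10, 10, 11], 5) -> 3  [called from main, line 50]
  bind_quota([5, 10, 10, 11], 5) -> 0  [called from merge_totals, line 41]
  merge_totals([5, 10, 10, 11], 5) -> 10  [called from main, line 51]
Log origin:
  1: from main, line 49
  2: from pick_anchor, line 27
  3: from count_flags, line 2
  4: from count_flags, line 7
  5: from weigh_samples, line 11
  6-9: from weigh_samples, line 16
  10: from weigh_samples, line 17
  11: from pick_anchor, line 30
  12: from shape_report, line 21
  13: from merge_totals, line 40
  14: from bind_quota, line 34
  15: from merge_totals, line 42
  16: from main, line 52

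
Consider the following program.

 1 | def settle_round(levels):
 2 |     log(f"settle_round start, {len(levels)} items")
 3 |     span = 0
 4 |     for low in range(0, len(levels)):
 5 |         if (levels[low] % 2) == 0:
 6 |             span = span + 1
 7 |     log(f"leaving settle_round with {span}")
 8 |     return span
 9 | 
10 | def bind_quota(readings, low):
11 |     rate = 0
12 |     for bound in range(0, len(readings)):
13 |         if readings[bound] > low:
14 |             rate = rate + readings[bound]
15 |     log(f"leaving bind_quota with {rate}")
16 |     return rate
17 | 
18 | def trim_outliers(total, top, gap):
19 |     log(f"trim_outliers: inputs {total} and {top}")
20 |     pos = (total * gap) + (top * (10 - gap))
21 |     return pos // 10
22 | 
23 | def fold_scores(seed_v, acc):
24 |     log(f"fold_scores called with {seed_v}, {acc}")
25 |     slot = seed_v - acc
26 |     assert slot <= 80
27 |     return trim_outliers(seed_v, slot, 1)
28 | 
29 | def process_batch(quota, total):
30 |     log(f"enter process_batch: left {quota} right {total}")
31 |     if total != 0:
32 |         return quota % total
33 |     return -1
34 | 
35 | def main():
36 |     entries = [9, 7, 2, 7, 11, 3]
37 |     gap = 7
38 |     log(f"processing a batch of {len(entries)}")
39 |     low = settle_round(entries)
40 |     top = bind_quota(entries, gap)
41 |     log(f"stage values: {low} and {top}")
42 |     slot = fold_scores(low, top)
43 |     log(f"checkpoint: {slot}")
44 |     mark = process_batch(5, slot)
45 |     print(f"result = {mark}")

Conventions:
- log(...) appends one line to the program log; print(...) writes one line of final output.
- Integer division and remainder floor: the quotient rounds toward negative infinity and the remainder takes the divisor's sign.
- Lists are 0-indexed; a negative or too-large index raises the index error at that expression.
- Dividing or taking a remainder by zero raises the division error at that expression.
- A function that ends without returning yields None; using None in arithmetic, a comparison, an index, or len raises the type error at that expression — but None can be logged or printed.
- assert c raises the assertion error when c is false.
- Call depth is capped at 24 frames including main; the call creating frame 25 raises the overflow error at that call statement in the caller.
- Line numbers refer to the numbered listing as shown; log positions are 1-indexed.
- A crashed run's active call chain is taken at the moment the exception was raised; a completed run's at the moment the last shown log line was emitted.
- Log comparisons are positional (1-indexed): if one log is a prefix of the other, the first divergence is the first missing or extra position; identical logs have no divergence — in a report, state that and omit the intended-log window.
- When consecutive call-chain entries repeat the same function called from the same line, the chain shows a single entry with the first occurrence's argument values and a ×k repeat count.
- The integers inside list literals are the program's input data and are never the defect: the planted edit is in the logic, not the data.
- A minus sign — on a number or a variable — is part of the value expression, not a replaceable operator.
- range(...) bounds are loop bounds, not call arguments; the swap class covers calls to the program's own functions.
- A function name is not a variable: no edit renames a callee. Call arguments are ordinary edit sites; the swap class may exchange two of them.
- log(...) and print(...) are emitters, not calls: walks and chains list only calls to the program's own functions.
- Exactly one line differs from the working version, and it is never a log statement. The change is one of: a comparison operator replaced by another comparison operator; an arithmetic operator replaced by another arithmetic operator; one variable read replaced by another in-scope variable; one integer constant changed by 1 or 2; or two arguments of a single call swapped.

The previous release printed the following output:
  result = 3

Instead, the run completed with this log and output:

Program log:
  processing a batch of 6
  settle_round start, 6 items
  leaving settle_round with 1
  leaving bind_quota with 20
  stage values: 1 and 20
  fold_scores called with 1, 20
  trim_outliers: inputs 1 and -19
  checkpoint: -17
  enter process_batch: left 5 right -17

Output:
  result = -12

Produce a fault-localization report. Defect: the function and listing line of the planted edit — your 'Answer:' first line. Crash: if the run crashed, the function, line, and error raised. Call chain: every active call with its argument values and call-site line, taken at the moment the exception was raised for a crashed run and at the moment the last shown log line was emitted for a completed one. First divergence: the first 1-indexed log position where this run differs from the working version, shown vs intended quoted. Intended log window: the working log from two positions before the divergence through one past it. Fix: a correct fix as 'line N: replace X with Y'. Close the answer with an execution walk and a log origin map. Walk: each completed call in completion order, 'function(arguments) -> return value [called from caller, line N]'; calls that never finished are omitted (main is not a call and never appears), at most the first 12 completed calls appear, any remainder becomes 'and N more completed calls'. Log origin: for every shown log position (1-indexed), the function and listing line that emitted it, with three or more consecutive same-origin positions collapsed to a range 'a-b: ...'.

Answer: the defect is in main at line 44.
Key observation: Everything matches until log position 9, which reads 'enter process_batch: left 5 right -17' in place of 'enter process_batch: left -17 right 5'.
Call chain: main -> process_batch(5, -17) (called at line 44).
First divergence: position 9 — shown 'enter process_batch: left 5 right -17', intended 'enter process_batch: left -17 right 5'.
Intended log window:
  7: trim_outliers: inputs 1 and -19
  8: checkpoint: -17
  9: enter process_batch: left -17 right 5
Execution walk:
  settle_round([9, 7, 2, 7, 11, 3]) -> 1  [called from main, line 39]
  bind_quota([9, 7, 2, 7, 11, 3], 7) -> 20  [called from main, line 40]
  trim_outliers(1, -19, 1) -> -17  [called from fold_scores, line 27]
  fold_scores(1, 20) -> -17  [called from main, line 42]
  process_batch(5, -17) -> -12  [called from main, line 44]
Log origin:
  1: emitted by main (line 38)
  2: emitted by settle_round (line 2)
  3: emitted by settle_round (line 7)
  4: emitted by bind_quota (line 15)
  5: emitted by main (line 41)
  6: emitted by fold_scores (line 24)
  7: emitted by trim_outliers (line 19)
  8: emitted by main (line 43)
  9: emitted by process_batch (line 30)
A correct fix: line 44: replace `process_batch(5, slot)` with `process_batch(slot, 5)`.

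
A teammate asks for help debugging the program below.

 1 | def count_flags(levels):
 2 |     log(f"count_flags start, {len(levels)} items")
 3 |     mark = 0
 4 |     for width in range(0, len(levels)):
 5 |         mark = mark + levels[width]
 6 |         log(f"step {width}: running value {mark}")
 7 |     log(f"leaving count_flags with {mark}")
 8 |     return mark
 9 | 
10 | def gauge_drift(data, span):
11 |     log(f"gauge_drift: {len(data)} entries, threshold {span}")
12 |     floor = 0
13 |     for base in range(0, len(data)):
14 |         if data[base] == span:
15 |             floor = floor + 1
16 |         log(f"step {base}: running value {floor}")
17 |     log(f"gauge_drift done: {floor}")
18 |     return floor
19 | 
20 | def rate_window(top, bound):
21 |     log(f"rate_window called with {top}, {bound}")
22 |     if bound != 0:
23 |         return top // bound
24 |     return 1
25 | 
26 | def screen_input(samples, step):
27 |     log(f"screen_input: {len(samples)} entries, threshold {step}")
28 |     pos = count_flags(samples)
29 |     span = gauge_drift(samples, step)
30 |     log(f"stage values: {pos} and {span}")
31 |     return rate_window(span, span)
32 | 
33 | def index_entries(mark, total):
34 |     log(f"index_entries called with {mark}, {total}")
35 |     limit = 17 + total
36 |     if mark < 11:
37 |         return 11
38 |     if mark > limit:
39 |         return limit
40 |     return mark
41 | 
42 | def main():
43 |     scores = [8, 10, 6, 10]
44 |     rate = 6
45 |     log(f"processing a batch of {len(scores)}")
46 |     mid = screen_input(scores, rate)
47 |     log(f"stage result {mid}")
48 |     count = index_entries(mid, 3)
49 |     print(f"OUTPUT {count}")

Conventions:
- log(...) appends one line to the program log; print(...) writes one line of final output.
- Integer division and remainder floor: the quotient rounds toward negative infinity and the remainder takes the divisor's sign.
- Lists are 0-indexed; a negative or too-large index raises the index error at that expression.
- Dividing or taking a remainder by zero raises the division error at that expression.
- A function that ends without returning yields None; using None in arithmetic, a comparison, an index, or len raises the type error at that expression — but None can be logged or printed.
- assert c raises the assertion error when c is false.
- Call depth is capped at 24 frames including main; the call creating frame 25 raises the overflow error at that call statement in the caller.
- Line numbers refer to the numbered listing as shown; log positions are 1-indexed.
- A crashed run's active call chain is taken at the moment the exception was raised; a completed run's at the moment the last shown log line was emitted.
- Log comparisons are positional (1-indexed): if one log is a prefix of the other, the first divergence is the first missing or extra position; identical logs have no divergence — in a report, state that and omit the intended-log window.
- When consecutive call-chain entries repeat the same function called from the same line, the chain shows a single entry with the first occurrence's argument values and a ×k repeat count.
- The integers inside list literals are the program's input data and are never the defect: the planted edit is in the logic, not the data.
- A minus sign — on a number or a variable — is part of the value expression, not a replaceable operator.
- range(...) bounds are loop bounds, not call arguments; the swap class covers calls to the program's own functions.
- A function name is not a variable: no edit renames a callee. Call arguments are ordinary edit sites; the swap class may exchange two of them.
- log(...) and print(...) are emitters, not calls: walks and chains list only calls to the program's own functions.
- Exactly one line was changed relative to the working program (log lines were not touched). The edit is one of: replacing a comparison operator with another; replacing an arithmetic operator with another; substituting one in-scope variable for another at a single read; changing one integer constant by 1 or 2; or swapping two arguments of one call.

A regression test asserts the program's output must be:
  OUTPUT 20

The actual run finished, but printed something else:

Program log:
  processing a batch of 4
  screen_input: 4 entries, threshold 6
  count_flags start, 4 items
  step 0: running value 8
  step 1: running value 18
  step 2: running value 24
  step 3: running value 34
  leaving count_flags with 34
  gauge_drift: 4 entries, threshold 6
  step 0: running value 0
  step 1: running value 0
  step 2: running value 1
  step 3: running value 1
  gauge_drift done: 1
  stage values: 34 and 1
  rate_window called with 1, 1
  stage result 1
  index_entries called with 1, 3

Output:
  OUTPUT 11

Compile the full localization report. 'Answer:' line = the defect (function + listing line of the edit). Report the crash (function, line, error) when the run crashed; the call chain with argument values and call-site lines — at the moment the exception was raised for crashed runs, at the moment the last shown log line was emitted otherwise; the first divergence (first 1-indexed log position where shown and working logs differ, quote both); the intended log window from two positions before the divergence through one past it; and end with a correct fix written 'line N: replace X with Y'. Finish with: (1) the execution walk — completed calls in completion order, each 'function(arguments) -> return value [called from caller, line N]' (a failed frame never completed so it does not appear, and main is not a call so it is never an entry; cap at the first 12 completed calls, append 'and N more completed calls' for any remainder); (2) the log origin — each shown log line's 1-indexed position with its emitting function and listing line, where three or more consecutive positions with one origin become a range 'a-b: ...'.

Answer: the defect is in screen_input at line 31.
The tell: At log position 16 the runs split — shown 'rate_window called with 1, 1', but the working version logs 'rate_window called with 34, 1'.
Call chain: main -> index_entries(1, 3) (called at line 48).
First divergence: position 16; shown 'rate_window called with 1, 1' vs intended 'rate_window called with 34, 1'.
Intended log window:
  14: gauge_drift done: 1
  15: stage values: 34 and 1
  16: rate_window called with 34, 1
  17: stage result 34
Execution walk:
  count_flags([8, 10, 6, 10]) -> 34  [called from screen_input, line 28]
  gauge_drift([8, 10, 6, 10], 6) -> 1  [called from screen_input, line 29]
  rate_window(1, 1) -> 1  [called from screen_input, line 31]
  screen_input([8, 10, 6, 10], 6) -> 1  [called from main, line 46]
  index_entries(1, 3) -> 11  [called from main, line 48]
Log line origins:
  1: emitted by main (line 45)
  2: emitted by screen_input (line 27)
  3: emitted by count_flags (line 2)
  4-7: emitted by count_flags (line 6)
  8: emitted by count_flags (line 7)
  9: emitted by gauge_drift (line 11)
  10-13: emitted by gauge_drift (line 16)
  14: emitted by gauge_drift (line 17)
  15: emitted by screen_input (line 30)
  16: emitted by rate_window (line 21)
  17: emitted by main (line 47)
  18: emitted by index_entries (line 34)
A correct fix: line 31: replace `rate_window(span, span)` with `rate_window(pos, span)`.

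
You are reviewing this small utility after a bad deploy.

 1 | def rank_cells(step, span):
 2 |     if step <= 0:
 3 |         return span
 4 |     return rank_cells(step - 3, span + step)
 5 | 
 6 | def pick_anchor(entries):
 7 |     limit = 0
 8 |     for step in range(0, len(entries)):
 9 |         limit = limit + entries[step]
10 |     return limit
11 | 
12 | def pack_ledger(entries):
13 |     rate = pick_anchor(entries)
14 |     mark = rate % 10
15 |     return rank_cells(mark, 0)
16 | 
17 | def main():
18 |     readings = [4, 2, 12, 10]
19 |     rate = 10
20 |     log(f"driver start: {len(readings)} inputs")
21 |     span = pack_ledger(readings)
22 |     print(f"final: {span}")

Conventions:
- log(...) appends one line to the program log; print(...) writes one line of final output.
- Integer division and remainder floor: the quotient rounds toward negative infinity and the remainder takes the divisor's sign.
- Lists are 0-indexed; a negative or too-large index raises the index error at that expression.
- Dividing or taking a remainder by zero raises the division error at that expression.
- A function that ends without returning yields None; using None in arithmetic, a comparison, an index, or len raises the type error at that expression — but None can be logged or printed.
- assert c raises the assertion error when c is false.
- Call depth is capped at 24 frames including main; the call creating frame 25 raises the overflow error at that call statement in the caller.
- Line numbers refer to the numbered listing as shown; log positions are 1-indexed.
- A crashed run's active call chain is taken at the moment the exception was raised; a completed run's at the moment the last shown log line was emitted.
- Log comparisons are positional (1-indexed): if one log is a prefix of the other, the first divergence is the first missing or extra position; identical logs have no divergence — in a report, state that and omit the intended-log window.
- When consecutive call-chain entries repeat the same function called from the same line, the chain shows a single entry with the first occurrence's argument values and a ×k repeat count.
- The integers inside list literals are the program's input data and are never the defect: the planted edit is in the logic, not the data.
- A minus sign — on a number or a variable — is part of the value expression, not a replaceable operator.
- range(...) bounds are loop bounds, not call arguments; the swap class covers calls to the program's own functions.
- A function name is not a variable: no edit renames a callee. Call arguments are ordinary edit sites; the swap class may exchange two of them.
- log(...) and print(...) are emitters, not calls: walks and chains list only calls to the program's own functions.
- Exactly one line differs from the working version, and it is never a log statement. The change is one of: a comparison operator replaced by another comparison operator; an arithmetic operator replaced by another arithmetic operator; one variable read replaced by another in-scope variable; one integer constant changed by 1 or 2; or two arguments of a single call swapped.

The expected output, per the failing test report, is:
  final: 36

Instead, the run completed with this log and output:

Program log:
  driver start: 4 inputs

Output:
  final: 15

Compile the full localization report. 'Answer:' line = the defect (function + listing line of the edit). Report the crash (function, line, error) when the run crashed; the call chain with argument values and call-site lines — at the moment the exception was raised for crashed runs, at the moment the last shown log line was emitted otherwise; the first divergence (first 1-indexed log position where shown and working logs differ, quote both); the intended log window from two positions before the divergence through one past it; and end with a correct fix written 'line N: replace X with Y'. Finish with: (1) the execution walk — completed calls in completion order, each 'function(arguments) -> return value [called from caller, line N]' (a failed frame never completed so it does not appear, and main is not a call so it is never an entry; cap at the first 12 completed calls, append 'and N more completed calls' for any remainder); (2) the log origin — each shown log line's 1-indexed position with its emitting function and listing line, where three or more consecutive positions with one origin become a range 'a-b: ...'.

Answer: the defect is in rank_cells at line 4.
Key observation: The two runs log identically and part ways only at the printed values.
Call chain: main.
First divergence: none (the log streams are identical).
Execution walk:
  pick_anchor([4, 2, 12, 10]) -> 28  [called from pack_ledger, line 13]
  rank_cells(-1, 15) -> 15  [called from rank_cells, line 4]
  rank_cells(2, 13) -> 15  [called from rank_cells, line 4]
  rank_cells(5, 8) -> 15  [called from rank_cells, line 4]
  rank_cells(8, 0) -> 15  [called from pack_ledger, line 15]
  pack_ledger([4, 2, 12, 10]) -> 15  [called from main, line 21]
Log line origins:
  1: logged in main at line 20
A correct fix: line 4: replace `3` with `1`.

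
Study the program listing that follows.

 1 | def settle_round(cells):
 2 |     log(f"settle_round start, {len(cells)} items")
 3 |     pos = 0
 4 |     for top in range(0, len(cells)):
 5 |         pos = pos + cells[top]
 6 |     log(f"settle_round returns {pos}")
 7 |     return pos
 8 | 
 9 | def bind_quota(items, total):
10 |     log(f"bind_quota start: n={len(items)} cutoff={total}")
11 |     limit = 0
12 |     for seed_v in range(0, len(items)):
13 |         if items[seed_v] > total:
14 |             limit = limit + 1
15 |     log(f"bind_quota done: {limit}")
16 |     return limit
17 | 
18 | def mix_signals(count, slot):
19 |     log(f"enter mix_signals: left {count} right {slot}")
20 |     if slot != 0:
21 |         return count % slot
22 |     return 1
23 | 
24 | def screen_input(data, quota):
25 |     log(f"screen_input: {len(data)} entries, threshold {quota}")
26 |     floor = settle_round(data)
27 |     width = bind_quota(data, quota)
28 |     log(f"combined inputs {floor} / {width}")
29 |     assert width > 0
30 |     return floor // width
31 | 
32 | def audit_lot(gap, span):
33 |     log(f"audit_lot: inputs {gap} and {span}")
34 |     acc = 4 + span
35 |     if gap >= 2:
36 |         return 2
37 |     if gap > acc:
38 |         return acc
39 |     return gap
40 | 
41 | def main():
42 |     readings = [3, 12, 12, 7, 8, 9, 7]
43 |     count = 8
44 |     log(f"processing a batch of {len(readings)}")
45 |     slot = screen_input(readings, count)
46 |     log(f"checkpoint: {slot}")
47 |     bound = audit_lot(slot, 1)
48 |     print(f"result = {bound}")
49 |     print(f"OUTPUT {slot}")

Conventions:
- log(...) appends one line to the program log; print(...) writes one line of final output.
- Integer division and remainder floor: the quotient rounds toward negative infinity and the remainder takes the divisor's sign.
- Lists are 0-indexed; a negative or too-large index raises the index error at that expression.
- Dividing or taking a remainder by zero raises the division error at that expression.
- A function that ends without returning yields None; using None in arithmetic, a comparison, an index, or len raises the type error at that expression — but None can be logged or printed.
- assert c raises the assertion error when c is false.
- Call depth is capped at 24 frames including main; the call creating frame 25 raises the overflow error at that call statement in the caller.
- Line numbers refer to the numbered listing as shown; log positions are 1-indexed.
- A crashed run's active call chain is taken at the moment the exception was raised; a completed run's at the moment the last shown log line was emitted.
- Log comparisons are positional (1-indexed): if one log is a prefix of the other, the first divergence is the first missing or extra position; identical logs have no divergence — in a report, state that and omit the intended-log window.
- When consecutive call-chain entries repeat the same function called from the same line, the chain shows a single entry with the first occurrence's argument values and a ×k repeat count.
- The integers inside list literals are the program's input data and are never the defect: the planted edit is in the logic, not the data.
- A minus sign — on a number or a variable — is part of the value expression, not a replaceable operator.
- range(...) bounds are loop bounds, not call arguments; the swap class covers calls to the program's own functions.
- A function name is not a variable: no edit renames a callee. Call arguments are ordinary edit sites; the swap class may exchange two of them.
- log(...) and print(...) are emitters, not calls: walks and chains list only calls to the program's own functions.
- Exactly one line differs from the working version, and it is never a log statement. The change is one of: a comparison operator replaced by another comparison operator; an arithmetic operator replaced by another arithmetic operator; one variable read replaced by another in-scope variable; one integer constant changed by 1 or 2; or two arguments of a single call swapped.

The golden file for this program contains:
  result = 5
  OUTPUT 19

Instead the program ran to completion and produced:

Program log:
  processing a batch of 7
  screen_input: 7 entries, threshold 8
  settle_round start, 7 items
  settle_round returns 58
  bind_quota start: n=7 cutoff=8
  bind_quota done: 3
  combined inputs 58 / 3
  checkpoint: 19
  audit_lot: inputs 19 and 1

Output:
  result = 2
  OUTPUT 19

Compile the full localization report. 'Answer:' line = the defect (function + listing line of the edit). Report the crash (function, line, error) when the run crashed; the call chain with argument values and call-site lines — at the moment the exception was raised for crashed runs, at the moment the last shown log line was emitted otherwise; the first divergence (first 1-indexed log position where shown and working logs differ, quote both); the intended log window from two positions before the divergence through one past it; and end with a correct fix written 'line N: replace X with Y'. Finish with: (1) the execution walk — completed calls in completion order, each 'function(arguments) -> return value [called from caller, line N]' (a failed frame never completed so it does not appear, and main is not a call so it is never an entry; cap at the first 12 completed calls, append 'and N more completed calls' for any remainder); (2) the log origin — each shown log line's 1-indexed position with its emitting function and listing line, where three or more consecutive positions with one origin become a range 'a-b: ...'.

Answer: the defect is in audit_lot at line 35.
Core observation: No log line changed; the fault shows up purely in the output.
Call chain: main -> audit_lot(19, 1) (called at line 47).
First divergence: none (the log streams are identical).
Execution walk:
  settle_round([3, 12, 12, 7, 8, 9, 7]) -> 58  [called from screen_input, line 26]
  bind_quota([3, 12, 12, 7, 8, 9, 7], 8) -> 3  [called from screen_input, line 27]
  screen_input([3, 12, 12, 7, 8, 9, 7], 8) -> 19  [called from main, line 45]
  audit_lot(19, 1) -> 2  [called from main, line 47]
Origin of each log line:
  1: logged in main at line 44
  2: logged in screen_input at line 25
  3: logged in settle_round at line 2
  4: logged in settle_round at line 6
  5: logged in bind_quota at line 10
  6: logged in bind_quota at line 15
  7: logged in screen_input at line 28
  8: logged in main at line 46
  9: logged in audit_lot at line 33
A correct fix: line 35: replace `>=` with `<`.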